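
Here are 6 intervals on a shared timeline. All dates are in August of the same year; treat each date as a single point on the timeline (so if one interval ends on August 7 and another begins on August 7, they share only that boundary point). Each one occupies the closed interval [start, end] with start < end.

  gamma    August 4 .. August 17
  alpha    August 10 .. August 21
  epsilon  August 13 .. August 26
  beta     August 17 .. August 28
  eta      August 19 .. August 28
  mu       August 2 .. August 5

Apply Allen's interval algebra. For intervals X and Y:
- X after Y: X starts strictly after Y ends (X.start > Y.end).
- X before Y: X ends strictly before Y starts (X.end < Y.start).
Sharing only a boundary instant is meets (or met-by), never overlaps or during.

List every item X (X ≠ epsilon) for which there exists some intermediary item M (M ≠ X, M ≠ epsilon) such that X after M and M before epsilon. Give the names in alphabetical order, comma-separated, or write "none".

alpha, beta, eta

Target epsilon = [August 13, August 26].
Intermediaries M with M before epsilon: mu.
Via mu — items with X after mu: alpha, beta, eta.
Union: alpha, beta, eta.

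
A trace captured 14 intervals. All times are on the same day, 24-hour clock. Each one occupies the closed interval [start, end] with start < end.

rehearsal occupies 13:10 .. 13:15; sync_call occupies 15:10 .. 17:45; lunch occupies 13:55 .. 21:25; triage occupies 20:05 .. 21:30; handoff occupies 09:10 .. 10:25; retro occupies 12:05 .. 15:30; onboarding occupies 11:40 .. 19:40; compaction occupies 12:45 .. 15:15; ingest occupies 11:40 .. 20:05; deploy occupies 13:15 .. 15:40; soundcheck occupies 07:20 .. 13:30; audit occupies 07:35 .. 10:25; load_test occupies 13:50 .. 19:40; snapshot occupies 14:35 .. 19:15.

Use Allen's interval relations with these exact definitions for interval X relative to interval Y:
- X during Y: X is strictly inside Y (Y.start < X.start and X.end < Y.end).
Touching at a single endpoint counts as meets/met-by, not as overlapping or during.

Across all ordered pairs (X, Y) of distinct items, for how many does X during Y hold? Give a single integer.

24

Checking all 182 ordered pairs for relation 'during'; matching pairs in alphabetical order:
(audit, soundcheck): audit during soundcheck ✓
(compaction, ingest): compaction during ingest ✓
(compaction, onboarding): compaction during onboarding ✓
(compaction, retro): compaction during retro ✓
(deploy, ingest): deploy during ingest ✓
(deploy, onboarding): deploy during onboarding ✓
(handoff, soundcheck): handoff during soundcheck ✓
(load_test, ingest): load_test during ingest ✓
(rehearsal, compaction): rehearsal during compaction ✓
(rehearsal, ingest): rehearsal during ingest ✓
(rehearsal, onboarding): rehearsal during onboarding ✓
(rehearsal, retro): rehearsal during retro ✓
(rehearsal, soundcheck): rehearsal during soundcheck ✓
(retro, ingest): retro during ingest ✓
(retro, onboarding): retro during onboarding ✓
(snapshot, ingest): snapshot during ingest ✓
(snapshot, load_test): snapshot during load_test ✓
(snapshot, lunch): snapshot during lunch ✓
(snapshot, onboarding): snapshot during onboarding ✓
(sync_call, ingest): sync_call during ingest ✓
(sync_call, load_test): sync_call during load_test ✓
(sync_call, lunch): sync_call during lunch ✓
(sync_call, onboarding): sync_call during onboarding ✓
(sync_call, snapshot): sync_call during snapshot ✓
Count: 24.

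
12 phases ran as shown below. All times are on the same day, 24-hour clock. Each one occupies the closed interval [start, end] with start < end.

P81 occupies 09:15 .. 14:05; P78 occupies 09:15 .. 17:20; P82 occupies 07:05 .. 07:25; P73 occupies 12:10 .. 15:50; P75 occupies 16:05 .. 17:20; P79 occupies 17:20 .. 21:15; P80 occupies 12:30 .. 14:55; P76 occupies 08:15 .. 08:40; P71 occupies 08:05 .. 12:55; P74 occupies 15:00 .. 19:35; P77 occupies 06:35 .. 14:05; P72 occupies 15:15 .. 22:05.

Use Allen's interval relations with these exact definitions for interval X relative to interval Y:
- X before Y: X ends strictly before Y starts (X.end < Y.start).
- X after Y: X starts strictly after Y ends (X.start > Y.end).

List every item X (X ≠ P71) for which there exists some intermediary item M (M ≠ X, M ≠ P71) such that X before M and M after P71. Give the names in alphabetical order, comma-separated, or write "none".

Target P71 = [08:05, 12:55].
Intermediaries M with M after P71: P72, P74, P75, P79.
Via P72 — items with X before P72: P76, P77, P80, P81, P82.
Via P74 — items with X before P74: P76, P77, P80, P81, P82.
Via P75 — items with X before P75: P73, P76, P77, P80, P81, P82.
Via P79 — items with X before P79: P73, P76, P77, P80, P81, P82.
Union: P73, P76, P77, P80, P81, P82.

P73, P76, P77, P80, P81, P82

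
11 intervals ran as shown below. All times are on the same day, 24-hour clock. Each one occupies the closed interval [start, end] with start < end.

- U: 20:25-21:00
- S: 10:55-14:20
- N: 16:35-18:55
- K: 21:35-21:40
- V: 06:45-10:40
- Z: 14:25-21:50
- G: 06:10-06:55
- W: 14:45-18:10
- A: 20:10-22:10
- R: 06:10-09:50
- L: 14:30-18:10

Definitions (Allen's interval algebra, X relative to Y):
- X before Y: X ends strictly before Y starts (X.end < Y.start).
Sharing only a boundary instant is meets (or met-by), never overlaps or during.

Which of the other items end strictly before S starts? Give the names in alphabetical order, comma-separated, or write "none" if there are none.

Target S = [10:55, 14:20].
A [20:10, 22:10] → after → no.
G [06:10, 06:55] → before → yes.
K [21:35, 21:40] → after → no.
L [14:30, 18:10] → after → no.
N [16:35, 18:55] → after → no.
R [06:10, 09:50] → before → yes.
U [20:25, 21:00] → after → no.
V [06:45, 10:40] → before → yes.
W [14:45, 18:10] → after → no.
Z [14:25, 21:50] → after → no.
Result: G, R, V.

G, R, V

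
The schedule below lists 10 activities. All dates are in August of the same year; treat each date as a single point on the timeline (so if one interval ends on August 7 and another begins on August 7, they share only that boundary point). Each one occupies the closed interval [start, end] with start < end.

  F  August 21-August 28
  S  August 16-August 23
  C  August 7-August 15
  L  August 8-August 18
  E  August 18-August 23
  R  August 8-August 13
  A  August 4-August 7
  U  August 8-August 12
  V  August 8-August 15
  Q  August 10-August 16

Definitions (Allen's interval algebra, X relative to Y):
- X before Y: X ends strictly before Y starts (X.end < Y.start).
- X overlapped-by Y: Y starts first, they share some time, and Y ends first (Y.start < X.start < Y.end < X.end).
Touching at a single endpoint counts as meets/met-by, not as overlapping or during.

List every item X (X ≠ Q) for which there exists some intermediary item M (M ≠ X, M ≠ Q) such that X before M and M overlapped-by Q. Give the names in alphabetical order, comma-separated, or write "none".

Target Q = [August 10, August 16].
Intermediaries M with M overlapped-by Q: none.
Union: none.

none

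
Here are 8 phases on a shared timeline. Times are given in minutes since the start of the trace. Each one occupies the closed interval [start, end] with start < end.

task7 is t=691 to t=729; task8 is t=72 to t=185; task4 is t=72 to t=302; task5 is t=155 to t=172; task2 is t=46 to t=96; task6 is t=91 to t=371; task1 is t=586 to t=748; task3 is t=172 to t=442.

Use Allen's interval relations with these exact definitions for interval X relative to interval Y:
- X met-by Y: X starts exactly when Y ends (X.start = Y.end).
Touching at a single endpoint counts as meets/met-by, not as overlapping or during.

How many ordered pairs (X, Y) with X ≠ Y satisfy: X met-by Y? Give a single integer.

1

Checking all 56 ordered pairs for relation 'met-by'; matching pairs in alphabetical order:
(task3, task5): task3 met-by task5 ✓
Count: 1.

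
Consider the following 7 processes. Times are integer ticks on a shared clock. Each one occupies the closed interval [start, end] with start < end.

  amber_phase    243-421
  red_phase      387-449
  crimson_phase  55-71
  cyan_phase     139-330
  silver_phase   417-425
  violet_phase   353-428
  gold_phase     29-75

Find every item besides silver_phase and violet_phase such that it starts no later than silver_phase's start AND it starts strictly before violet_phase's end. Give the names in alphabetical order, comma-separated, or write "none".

Conditions: its start is no later than silver_phase's start (X.start <= 417) AND its start is strictly before violet_phase's end (X.start < 428).
amber_phase: start 243 <= 417? ✓; start 243 < 428? ✓ → yes.
crimson_phase: start 55 <= 417? ✓; start 55 < 428? ✓ → yes.
cyan_phase: start 139 <= 417? ✓; start 139 < 428? ✓ → yes.
gold_phase: start 29 <= 417? ✓; start 29 < 428? ✓ → yes.
red_phase: start 387 <= 417? ✓; start 387 < 428? ✓ → yes.
Result: amber_phase, crimson_phase, cyan_phase, gold_phase, red_phase.

amber_phase, crimson_phase, cyan_phase, gold_phase, red_phase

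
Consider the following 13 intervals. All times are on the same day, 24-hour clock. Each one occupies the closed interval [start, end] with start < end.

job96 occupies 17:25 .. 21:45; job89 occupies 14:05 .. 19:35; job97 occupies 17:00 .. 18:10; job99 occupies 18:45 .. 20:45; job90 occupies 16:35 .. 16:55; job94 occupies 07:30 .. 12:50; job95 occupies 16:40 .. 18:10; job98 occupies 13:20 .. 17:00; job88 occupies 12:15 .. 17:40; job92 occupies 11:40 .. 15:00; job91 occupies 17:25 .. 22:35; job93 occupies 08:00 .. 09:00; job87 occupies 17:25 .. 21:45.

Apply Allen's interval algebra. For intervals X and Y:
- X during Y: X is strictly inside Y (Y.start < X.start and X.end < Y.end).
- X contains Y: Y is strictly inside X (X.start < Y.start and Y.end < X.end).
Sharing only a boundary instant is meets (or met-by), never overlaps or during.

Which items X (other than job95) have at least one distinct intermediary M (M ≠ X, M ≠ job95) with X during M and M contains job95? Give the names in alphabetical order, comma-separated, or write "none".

job90, job97

Target job95 = [16:40, 18:10].
Intermediaries M with M contains job95: job89.
Via job89 — items with X during job89: job90, job97.
Union: job90, job97.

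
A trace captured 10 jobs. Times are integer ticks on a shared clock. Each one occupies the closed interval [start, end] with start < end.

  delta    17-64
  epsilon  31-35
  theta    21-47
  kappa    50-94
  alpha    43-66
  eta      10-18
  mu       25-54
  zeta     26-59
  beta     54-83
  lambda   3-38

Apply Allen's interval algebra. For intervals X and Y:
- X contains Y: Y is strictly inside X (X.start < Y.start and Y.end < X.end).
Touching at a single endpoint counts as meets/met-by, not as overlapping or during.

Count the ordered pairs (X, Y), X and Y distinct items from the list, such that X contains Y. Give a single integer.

Checking all 90 ordered pairs for relation 'contains'; matching pairs in alphabetical order:
(delta, epsilon): delta contains epsilon ✓
(delta, mu): delta contains mu ✓
(delta, theta): delta contains theta ✓
(delta, zeta): delta contains zeta ✓
(kappa, beta): kappa contains beta ✓
(lambda, epsilon): lambda contains epsilon ✓
(lambda, eta): lambda contains eta ✓
(mu, epsilon): mu contains epsilon ✓
(theta, epsilon): theta contains epsilon ✓
(zeta, epsilon): zeta contains epsilon ✓
Count: 10.

10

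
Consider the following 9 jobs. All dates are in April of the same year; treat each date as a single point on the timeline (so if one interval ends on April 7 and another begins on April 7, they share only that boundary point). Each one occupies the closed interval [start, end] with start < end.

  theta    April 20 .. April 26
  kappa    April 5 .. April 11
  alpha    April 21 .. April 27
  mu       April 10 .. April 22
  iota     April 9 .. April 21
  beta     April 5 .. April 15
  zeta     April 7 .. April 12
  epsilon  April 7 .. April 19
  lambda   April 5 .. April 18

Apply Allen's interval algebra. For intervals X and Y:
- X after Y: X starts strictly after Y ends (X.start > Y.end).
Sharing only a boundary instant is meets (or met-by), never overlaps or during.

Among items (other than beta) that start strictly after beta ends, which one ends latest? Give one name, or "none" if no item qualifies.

alpha

Target beta = [April 5, April 15].
alpha [April 21, April 27] → after → candidate.
epsilon [April 7, April 19] → overlapped-by → excluded.
iota [April 9, April 21] → overlapped-by → excluded.
kappa [April 5, April 11] → starts → excluded.
lambda [April 5, April 18] → started-by → excluded.
mu [April 10, April 22] → overlapped-by → excluded.
theta [April 20, April 26] → after → candidate.
zeta [April 7, April 12] → during → excluded.
Among candidates, latest end is April 27 → alpha.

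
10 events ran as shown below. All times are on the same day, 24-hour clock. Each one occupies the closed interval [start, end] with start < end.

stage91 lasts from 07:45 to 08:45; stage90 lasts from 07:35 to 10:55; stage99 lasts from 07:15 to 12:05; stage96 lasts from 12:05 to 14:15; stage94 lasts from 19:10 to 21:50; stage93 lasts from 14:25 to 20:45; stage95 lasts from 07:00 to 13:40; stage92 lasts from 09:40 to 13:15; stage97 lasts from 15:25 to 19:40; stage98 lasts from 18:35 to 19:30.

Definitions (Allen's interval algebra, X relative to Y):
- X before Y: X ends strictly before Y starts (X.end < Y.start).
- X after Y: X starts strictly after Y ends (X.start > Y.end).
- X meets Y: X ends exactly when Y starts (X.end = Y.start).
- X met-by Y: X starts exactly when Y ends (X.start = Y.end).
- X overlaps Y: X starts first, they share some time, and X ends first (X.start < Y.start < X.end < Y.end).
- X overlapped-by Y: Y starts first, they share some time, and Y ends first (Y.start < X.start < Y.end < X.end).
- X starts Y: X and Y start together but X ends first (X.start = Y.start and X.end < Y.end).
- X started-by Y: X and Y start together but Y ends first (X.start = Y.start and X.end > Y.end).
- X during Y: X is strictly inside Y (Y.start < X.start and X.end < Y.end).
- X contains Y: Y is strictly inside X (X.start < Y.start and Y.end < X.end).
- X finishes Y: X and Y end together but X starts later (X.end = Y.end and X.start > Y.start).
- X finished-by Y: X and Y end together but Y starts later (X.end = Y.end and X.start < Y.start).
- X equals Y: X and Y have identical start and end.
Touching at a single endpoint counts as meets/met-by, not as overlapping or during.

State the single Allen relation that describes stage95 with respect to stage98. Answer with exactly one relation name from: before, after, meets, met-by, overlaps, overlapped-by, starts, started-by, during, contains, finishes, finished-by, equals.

stage95 = [07:00, 13:40]; stage98 = [18:35, 19:30].
Compare endpoints: stage95.start < stage98.start, stage95.start < stage98.end, stage95.end < stage98.start, stage95.end < stage98.end.
That pattern is 'before'.

before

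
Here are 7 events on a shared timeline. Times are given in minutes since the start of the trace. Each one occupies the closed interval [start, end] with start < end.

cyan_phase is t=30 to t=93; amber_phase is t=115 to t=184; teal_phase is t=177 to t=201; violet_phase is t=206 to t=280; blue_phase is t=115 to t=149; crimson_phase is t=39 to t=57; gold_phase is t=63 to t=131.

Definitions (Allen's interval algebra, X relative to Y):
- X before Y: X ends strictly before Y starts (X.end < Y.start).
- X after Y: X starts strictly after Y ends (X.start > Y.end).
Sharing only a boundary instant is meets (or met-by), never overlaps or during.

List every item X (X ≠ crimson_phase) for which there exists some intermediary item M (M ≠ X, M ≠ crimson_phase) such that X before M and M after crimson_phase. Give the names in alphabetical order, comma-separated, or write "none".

Target crimson_phase = [t=39, t=57].
Intermediaries M with M after crimson_phase: amber_phase, blue_phase, gold_phase, teal_phase, violet_phase.
Via amber_phase — items with X before amber_phase: cyan_phase.
Via blue_phase — items with X before blue_phase: cyan_phase.
Via gold_phase — items with X before gold_phase: none.
Via teal_phase — items with X before teal_phase: blue_phase, cyan_phase, gold_phase.
Via violet_phase — items with X before violet_phase: amber_phase, blue_phase, cyan_phase, gold_phase, teal_phase.
Union: amber_phase, blue_phase, cyan_phase, gold_phase, teal_phase.

amber_phase, blue_phase, cyan_phase, gold_phase, teal_phase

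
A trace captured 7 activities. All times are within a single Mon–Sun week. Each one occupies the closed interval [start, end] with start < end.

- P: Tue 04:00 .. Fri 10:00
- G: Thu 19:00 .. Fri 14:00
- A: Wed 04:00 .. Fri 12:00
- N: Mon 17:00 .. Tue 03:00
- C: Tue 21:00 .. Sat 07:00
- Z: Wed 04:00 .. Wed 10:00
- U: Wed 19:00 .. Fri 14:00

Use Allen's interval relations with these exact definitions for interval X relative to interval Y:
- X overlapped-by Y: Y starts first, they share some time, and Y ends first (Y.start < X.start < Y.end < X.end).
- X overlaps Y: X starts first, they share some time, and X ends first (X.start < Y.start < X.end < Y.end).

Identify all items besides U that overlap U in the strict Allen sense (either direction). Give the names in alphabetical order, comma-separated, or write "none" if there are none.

Target U = [Wed 19:00, Fri 14:00].
A [Wed 04:00, Fri 12:00] → overlaps → yes.
C [Tue 21:00, Sat 07:00] → contains → no.
G [Thu 19:00, Fri 14:00] → finishes → no.
N [Mon 17:00, Tue 03:00] → before → no.
P [Tue 04:00, Fri 10:00] → overlaps → yes.
Z [Wed 04:00, Wed 10:00] → before → no.
Result: A, P.

A, P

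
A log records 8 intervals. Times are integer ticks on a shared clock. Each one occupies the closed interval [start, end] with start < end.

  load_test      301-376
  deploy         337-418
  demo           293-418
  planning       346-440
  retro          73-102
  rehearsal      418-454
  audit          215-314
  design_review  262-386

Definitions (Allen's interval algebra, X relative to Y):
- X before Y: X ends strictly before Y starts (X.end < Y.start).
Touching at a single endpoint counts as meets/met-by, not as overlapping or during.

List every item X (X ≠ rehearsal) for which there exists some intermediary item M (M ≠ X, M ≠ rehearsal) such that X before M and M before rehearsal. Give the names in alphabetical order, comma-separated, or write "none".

retro

Target rehearsal = [418, 454].
Intermediaries M with M before rehearsal: audit, design_review, load_test, retro.
Via audit — items with X before audit: retro.
Via design_review — items with X before design_review: retro.
Via load_test — items with X before load_test: retro.
Via retro — items with X before retro: none.
Union: retro.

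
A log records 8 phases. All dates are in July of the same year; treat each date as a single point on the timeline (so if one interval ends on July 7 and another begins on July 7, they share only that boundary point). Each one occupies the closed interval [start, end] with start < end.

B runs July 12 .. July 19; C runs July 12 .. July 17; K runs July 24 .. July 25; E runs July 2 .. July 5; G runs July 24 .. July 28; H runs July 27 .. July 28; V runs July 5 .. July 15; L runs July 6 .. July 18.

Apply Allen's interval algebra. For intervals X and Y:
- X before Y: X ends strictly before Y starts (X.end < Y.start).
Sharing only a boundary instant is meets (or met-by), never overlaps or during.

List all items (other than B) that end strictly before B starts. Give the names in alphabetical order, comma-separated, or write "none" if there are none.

Target B = [July 12, July 19].
C [July 12, July 17] → starts → no.
E [July 2, July 5] → before → yes.
G [July 24, July 28] → after → no.
H [July 27, July 28] → after → no.
K [July 24, July 25] → after → no.
L [July 6, July 18] → overlaps → no.
V [July 5, July 15] → overlaps → no.
Result: E.

E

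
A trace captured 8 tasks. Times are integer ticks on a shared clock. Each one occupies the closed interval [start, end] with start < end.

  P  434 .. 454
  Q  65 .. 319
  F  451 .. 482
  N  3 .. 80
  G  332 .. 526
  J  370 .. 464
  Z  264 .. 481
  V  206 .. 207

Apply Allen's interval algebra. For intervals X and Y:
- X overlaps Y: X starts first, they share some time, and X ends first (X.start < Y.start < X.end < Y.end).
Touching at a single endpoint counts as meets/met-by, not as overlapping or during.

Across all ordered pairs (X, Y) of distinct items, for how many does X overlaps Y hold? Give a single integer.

Checking all 56 ordered pairs for relation 'overlaps'; matching pairs in alphabetical order:
(J, F): J overlaps F ✓
(N, Q): N overlaps Q ✓
(P, F): P overlaps F ✓
(Q, Z): Q overlaps Z ✓
(Z, F): Z overlaps F ✓
(Z, G): Z overlaps G ✓
Count: 6.

6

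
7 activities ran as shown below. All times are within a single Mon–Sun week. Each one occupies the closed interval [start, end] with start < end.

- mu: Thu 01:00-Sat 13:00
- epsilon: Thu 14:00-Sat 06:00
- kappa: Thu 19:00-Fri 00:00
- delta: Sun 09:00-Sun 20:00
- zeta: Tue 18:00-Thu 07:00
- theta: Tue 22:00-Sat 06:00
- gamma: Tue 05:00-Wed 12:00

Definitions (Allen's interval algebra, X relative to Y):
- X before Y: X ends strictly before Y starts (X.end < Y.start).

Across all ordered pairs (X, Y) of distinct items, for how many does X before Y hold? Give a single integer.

11

Checking all 42 ordered pairs for relation 'before'; matching pairs in alphabetical order:
(epsilon, delta): epsilon before delta ✓
(gamma, delta): gamma before delta ✓
(gamma, epsilon): gamma before epsilon ✓
(gamma, kappa): gamma before kappa ✓
(gamma, mu): gamma before mu ✓
(kappa, delta): kappa before delta ✓
(mu, delta): mu before delta ✓
(theta, delta): theta before delta ✓
(zeta, delta): zeta before delta ✓
(zeta, epsilon): zeta before epsilon ✓
(zeta, kappa): zeta before kappa ✓
Count: 11.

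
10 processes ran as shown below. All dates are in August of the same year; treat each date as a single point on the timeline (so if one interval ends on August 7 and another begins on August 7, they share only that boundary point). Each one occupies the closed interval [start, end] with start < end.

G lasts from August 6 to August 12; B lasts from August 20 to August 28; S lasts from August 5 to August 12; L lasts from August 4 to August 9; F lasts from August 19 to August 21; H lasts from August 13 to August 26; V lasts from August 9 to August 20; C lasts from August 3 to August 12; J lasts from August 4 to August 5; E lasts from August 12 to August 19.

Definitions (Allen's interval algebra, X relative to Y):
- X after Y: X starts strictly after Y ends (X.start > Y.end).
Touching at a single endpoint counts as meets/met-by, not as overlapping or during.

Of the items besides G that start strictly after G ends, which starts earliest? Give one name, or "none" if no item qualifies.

H

Target G = [August 6, August 12].
B [August 20, August 28] → after → candidate.
C [August 3, August 12] → finished-by → excluded.
E [August 12, August 19] → met-by → excluded.
F [August 19, August 21] → after → candidate.
H [August 13, August 26] → after → candidate.
J [August 4, August 5] → before → excluded.
L [August 4, August 9] → overlaps → excluded.
S [August 5, August 12] → finished-by → excluded.
V [August 9, August 20] → overlapped-by → excluded.
Among candidates, earliest start is August 13 → H.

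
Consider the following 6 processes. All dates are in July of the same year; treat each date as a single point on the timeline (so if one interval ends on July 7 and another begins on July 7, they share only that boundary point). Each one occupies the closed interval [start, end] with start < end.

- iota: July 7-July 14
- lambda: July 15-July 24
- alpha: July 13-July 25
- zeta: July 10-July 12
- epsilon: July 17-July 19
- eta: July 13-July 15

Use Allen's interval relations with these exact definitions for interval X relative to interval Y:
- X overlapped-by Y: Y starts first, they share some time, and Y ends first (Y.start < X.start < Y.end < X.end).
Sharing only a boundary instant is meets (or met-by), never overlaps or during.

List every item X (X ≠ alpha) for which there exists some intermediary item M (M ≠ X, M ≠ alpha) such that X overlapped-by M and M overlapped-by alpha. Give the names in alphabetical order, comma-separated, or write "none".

none

Target alpha = [July 13, July 25].
Intermediaries M with M overlapped-by alpha: none.
Union: none.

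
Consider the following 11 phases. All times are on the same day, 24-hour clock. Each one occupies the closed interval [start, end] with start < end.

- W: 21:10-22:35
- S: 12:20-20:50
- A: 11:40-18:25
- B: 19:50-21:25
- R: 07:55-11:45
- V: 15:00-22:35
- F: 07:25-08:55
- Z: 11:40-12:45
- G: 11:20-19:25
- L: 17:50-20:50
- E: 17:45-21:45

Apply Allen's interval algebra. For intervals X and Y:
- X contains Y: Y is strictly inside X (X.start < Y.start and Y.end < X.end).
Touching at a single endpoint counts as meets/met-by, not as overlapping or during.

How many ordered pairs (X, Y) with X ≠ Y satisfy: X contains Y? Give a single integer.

7

Checking all 110 ordered pairs for relation 'contains'; matching pairs in alphabetical order:
(E, B): E contains B ✓
(E, L): E contains L ✓
(G, A): G contains A ✓
(G, Z): G contains Z ✓
(V, B): V contains B ✓
(V, E): V contains E ✓
(V, L): V contains L ✓
Count: 7.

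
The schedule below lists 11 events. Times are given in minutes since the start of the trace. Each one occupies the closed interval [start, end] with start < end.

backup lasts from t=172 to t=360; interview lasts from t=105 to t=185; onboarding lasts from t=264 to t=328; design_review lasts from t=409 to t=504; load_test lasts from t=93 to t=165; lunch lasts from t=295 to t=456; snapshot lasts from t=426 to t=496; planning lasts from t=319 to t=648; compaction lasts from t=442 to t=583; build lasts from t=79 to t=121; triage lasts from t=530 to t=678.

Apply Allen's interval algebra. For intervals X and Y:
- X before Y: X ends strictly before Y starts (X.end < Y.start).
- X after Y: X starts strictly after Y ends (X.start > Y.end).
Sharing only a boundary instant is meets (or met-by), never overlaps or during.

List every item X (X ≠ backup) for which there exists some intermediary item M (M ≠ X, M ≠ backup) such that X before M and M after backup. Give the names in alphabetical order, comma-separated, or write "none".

build, design_review, interview, load_test, lunch, onboarding, snapshot

Target backup = [t=172, t=360].
Intermediaries M with M after backup: compaction, design_review, snapshot, triage.
Via compaction — items with X before compaction: build, interview, load_test, onboarding.
Via design_review — items with X before design_review: build, interview, load_test, onboarding.
Via snapshot — items with X before snapshot: build, interview, load_test, onboarding.
Via triage — items with X before triage: build, design_review, interview, load_test, lunch, onboarding, snapshot.
Union: build, design_review, interview, load_test, lunch, onboarding, snapshot.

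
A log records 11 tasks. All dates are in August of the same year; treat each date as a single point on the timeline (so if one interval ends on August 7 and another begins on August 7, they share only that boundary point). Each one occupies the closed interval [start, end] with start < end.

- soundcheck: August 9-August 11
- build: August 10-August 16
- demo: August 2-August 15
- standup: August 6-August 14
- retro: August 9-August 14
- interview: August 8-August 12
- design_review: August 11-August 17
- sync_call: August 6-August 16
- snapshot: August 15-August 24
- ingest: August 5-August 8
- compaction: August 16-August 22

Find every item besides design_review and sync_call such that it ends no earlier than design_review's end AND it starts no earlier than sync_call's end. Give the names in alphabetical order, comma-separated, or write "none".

Conditions: its end is no earlier than design_review's end (X.end >= August 17) AND its start is no earlier than sync_call's end (X.start >= August 16).
build: end August 16 >= August 17? ✗; start August 10 >= August 16? ✗ → no.
compaction: end August 22 >= August 17? ✓; start August 16 >= August 16? ✓ → yes.
demo: end August 15 >= August 17? ✗; start August 2 >= August 16? ✗ → no.
ingest: end August 8 >= August 17? ✗; start August 5 >= August 16? ✗ → no.
interview: end August 12 >= August 17? ✗; start August 8 >= August 16? ✗ → no.
retro: end August 14 >= August 17? ✗; start August 9 >= August 16? ✗ → no.
snapshot: end August 24 >= August 17? ✓; start August 15 >= August 16? ✗ → no.
soundcheck: end August 11 >= August 17? ✗; start August 9 >= August 16? ✗ → no.
standup: end August 14 >= August 17? ✗; start August 6 >= August 16? ✗ → no.
Result: compaction.

compaction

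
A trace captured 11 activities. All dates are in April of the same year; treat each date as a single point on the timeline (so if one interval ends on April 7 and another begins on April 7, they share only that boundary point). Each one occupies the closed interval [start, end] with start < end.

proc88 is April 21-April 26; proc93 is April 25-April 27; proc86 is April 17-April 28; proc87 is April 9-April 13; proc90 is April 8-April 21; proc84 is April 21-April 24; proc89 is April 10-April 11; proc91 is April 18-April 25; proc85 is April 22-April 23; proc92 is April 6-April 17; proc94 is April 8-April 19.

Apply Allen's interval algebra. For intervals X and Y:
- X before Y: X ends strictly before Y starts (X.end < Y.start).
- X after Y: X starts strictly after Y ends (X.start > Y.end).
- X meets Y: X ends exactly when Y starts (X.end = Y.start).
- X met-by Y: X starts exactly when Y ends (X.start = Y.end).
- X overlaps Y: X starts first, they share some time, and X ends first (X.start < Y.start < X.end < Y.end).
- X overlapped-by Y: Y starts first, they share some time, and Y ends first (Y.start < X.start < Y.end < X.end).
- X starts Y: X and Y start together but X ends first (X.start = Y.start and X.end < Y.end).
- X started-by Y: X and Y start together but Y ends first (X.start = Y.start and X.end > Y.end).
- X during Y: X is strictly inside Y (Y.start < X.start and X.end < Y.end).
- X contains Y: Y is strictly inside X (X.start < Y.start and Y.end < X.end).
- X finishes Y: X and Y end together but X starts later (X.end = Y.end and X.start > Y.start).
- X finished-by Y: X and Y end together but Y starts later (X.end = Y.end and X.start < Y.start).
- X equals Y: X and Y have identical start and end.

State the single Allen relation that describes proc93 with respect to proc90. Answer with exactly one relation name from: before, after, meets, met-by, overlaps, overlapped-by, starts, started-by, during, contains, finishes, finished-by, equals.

after

proc93 = [April 25, April 27]; proc90 = [April 8, April 21].
Compare endpoints: proc93.start > proc90.start, proc93.start > proc90.end, proc93.end > proc90.start, proc93.end > proc90.end.
That pattern is 'after'.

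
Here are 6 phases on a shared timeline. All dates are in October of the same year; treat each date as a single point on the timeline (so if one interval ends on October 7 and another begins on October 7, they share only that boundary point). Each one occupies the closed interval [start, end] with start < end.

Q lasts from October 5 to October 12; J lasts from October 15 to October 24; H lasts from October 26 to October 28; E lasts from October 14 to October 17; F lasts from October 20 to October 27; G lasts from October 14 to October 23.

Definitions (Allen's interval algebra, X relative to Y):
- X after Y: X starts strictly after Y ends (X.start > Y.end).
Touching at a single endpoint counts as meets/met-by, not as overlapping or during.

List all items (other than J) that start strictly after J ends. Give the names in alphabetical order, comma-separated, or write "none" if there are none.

H

Target J = [October 15, October 24].
E [October 14, October 17] → overlaps → no.
F [October 20, October 27] → overlapped-by → no.
G [October 14, October 23] → overlaps → no.
H [October 26, October 28] → after → yes.
Q [October 5, October 12] → before → no.
Result: H.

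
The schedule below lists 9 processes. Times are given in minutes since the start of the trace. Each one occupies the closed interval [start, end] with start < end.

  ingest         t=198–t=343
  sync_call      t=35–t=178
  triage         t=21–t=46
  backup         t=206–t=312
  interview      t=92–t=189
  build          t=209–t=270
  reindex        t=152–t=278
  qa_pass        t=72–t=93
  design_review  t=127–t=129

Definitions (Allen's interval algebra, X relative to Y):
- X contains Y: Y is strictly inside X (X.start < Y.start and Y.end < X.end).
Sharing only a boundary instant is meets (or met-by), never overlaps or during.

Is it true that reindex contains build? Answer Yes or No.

reindex = [t=152, t=278], build = [t=209, t=270].
Actual relation of reindex to build: contains.
Asked whether 'contains' holds → Yes.

Yes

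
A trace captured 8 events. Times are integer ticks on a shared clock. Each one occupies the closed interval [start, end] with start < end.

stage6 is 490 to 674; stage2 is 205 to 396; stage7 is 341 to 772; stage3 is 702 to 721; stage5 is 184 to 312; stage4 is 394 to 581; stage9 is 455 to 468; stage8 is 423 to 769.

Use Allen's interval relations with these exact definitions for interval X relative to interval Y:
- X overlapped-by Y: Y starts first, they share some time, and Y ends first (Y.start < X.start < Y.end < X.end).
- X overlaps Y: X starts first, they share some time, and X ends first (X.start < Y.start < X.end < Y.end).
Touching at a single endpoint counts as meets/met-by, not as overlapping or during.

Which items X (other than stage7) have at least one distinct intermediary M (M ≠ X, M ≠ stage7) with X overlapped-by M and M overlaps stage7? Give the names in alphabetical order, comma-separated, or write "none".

Target stage7 = [341, 772].
Intermediaries M with M overlaps stage7: stage2.
Via stage2 — items with X overlapped-by stage2: stage4.
Union: stage4.

stage4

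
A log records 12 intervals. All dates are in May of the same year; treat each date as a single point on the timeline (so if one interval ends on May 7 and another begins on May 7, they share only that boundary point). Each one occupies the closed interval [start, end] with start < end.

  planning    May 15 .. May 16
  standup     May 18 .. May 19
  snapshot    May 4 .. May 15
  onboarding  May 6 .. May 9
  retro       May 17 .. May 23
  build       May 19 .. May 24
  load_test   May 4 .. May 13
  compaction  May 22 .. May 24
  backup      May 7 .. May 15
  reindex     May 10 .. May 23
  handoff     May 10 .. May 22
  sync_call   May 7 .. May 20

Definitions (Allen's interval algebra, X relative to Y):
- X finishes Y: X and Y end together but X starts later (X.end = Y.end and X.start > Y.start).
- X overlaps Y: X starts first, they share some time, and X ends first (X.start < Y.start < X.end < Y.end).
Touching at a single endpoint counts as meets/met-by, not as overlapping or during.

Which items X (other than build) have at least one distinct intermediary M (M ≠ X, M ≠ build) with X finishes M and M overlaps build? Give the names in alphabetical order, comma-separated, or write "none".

Target build = [May 19, May 24].
Intermediaries M with M overlaps build: handoff, reindex, retro, sync_call.
Via handoff — items with X finishes handoff: none.
Via reindex — items with X finishes reindex: retro.
Via retro — items with X finishes retro: none.
Via sync_call — items with X finishes sync_call: none.
Union: retro.

retro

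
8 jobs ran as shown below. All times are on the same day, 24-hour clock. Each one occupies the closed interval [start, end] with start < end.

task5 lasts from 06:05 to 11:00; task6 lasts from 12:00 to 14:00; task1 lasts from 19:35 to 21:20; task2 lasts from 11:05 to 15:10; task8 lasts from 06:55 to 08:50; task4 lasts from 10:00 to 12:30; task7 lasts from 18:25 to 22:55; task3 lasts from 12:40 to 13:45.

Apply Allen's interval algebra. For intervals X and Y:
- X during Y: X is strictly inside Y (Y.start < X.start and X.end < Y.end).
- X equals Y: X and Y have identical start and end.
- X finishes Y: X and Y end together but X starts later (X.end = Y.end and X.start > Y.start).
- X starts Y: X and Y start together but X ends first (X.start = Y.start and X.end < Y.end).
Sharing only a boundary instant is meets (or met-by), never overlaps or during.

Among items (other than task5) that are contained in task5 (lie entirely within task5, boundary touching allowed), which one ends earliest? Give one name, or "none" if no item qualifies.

task8

Target task5 = [06:05, 11:00].
task1 [19:35, 21:20] → after → excluded.
task2 [11:05, 15:10] → after → excluded.
task3 [12:40, 13:45] → after → excluded.
task4 [10:00, 12:30] → overlapped-by → excluded.
task6 [12:00, 14:00] → after → excluded.
task7 [18:25, 22:55] → after → excluded.
task8 [06:55, 08:50] → during → candidate.
Among candidates, earliest end is 08:50 → task8.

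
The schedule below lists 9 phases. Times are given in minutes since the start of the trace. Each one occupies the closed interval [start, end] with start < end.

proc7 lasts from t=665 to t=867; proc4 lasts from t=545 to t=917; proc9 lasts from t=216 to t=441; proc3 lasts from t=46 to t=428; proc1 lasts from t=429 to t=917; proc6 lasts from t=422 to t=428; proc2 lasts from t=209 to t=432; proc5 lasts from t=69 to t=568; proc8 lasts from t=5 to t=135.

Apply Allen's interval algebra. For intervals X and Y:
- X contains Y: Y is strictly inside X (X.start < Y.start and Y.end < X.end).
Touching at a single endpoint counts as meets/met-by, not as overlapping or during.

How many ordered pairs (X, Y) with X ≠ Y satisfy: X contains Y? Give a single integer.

Checking all 72 ordered pairs for relation 'contains'; matching pairs in alphabetical order:
(proc1, proc7): proc1 contains proc7 ✓
(proc2, proc6): proc2 contains proc6 ✓
(proc4, proc7): proc4 contains proc7 ✓
(proc5, proc2): proc5 contains proc2 ✓
(proc5, proc6): proc5 contains proc6 ✓
(proc5, proc9): proc5 contains proc9 ✓
(proc9, proc6): proc9 contains proc6 ✓
Count: 7.

7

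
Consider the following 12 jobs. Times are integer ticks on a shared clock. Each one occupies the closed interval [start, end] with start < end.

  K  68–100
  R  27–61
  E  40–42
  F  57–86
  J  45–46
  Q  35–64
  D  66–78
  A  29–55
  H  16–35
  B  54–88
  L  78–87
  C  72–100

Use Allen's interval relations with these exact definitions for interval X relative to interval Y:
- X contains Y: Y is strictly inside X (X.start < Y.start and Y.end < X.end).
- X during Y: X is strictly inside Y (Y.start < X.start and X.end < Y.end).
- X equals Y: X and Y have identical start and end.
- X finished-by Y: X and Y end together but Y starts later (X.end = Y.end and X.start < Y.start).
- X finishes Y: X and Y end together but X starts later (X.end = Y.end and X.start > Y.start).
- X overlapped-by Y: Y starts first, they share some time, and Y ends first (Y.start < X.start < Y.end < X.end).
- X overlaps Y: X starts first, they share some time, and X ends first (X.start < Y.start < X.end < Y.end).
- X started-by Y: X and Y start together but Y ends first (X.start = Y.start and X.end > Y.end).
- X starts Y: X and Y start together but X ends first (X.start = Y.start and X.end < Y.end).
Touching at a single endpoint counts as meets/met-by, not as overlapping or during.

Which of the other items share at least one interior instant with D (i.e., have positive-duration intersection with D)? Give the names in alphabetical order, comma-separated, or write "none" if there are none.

B, C, F, K

Target D = [66, 78].
A [29, 55] → before → no.
B [54, 88] → contains → yes.
C [72, 100] → overlapped-by → yes.
E [40, 42] → before → no.
F [57, 86] → contains → yes.
H [16, 35] → before → no.
J [45, 46] → before → no.
K [68, 100] → overlapped-by → yes.
L [78, 87] → met-by → no.
Q [35, 64] → before → no.
R [27, 61] → before → no.
Result: B, C, F, K.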